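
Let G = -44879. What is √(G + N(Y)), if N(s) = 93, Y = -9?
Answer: 7*I*√914 ≈ 211.63*I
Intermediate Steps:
√(G + N(Y)) = √(-44879 + 93) = √(-44786) = 7*I*√914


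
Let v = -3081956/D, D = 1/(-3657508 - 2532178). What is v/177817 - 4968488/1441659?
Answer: 27501576228797158048/256351478403 ≈ 1.0728e+8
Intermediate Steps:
D = -1/6189686 (D = 1/(-6189686) = -1/6189686 ≈ -1.6156e-7)
v = 19076339905816 (v = -3081956/(-1/6189686) = -3081956*(-6189686) = 19076339905816)
v/177817 - 4968488/1441659 = 19076339905816/177817 - 4968488/1441659 = 27501576228797158048/256351478403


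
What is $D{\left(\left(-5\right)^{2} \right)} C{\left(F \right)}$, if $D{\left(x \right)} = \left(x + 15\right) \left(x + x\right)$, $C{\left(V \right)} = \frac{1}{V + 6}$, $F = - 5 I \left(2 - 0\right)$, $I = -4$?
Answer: $\frac{1000}{23} \approx 43.478$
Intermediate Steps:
$F = 40$ ($F = \left(-5\right) \left(-4\right) \left(2 - 0\right) = 20 \left(2 + 0\right) = 20 \cdot 2 = 40$)
$C{\left(V \right)} = \frac{1}{6 + V}$
$D{\left(x \right)} = 2 x \left(15 + x\right)$ ($D{\left(x \right)} = \left(15 + x\right) 2 x = 2 x \left(15 + x\right)$)
$D{\left(\left(-5\right)^{2} \right)} C{\left(F \right)} = \frac{2 \left(-5\right)^{2} \left(15 + \left(-5\right)^{2}\right)}{6 + 40} = \frac{2 \cdot 25 \left(15 + 25\right)}{46} = 2 \cdot 25 \cdot 40 \cdot \frac{1}{46} = 2000 \cdot \frac{1}{46} = \frac{1000}{23}$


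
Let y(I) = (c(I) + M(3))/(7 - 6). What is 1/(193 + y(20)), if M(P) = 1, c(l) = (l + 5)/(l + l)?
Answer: 8/1557 ≈ 0.0051381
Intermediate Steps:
c(l) = (5 + l)/(2*l) (c(l) = (5 + l)/((2*l)) = (5 + l)*(1/(2*l)) = (5 + l)/(2*l))
y(I) = 1 + (5 + I)/(2*I) (y(I) = ((5 + I)/(2*I) + 1)/(7 - 6) = (1 + (5 + I)/(2*I))/1 = (1 + (5 + I)/(2*I))*1 = 1 + (5 + I)/(2*I))
1/(193 + y(20)) = 1/(193 + (½)*(5 + 3*20)/20) = 1/(193 + (½)*(1/20)*(5 + 60)) = 1/(193 + (½)*(1/20)*65) = 1/(193 + 13/8) = 1/(1557/8) = 8/1557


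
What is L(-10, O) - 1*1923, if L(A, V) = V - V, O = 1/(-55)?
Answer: -1923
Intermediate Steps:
O = -1/55 ≈ -0.018182
L(A, V) = 0
L(-10, O) - 1*1923 = 0 - 1*1923 = 0 - 1923 = -1923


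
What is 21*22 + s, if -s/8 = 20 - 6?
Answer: 350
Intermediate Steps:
s = -112 (s = -8*(20 - 6) = -8*14 = -112)
21*22 + s = 21*22 - 112 = 462 - 112 = 350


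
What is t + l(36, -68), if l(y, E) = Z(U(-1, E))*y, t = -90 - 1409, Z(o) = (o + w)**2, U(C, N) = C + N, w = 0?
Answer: 169897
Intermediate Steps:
Z(o) = o**2 (Z(o) = (o + 0)**2 = o**2)
t = -1499
l(y, E) = y*(-1 + E)**2 (l(y, E) = (-1 + E)**2*y = y*(-1 + E)**2)
t + l(36, -68) = -1499 + 36*(-1 - 68)**2 = -1499 + 36*(-69)**2 = -1499 + 36*4761 = -1499 + 171396 = 169897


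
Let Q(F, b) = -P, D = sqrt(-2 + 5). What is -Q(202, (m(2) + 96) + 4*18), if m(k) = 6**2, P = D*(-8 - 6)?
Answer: -14*sqrt(3) ≈ -24.249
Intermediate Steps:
D = sqrt(3) ≈ 1.7320
P = -14*sqrt(3) (P = sqrt(3)*(-8 - 6) = sqrt(3)*(-14) = -14*sqrt(3) ≈ -24.249)
m(k) = 36
Q(F, b) = 14*sqrt(3) (Q(F, b) = -(-14)*sqrt(3) = 14*sqrt(3))
-Q(202, (m(2) + 96) + 4*18) = -14*sqrt(3)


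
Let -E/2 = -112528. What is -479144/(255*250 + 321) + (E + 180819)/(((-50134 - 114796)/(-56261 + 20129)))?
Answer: 93952702714058/1056723003 ≈ 88910.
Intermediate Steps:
E = 225056 (E = -2*(-112528) = 225056)
-479144/(255*250 + 321) + (E + 180819)/(((-50134 - 114796)/(-56261 + 20129))) = -479144/(255*250 + 321) + (225056 + 180819)/(((-50134 - 114796)/(-56261 + 20129))) = -479144/(63750 + 321) + 405875/((-164930/(-36132))) = -479144/64071 + 405875/((-164930*(-1/36132))) = -479144*1/64071 + 405875/(82465/18066) = -479144/64071 + 405875*(18066/82465) = -479144/64071 + 1466507550/16493 = 93952702714058/1056723003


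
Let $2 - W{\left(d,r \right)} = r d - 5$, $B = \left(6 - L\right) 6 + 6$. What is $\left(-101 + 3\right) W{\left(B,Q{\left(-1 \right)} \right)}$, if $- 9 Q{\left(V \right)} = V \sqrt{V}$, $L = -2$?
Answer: $-686 + 588 i \approx -686.0 + 588.0 i$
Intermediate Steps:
$B = 54$ ($B = \left(6 - -2\right) 6 + 6 = \left(6 + 2\right) 6 + 6 = 8 \cdot 6 + 6 = 48 + 6 = 54$)
$Q{\left(V \right)} = - \frac{V^{\frac{3}{2}}}{9}$ ($Q{\left(V \right)} = - \frac{V \sqrt{V}}{9} = - \frac{V^{\frac{3}{2}}}{9}$)
$W{\left(d,r \right)} = 7 - d r$ ($W{\left(d,r \right)} = 2 - \left(r d - 5\right) = 2 - \left(d r - 5\right) = 2 - \left(-5 + d r\right) = 7 - d r$)
$\left(-101 + 3\right) W{\left(B,Q{\left(-1 \right)} \right)} = \left(-101 + 3\right) \left(7 - 54 \left(- \frac{\left(-1\right)^{\frac{3}{2}}}{9}\right)\right) = - 98 \left(7 - 54 \left(- \frac{\left(-1\right) i}{9}\right)\right) = - 98 \left(7 - 54 \frac{i}{9}\right) = - 98 \left(7 - 6 i\right) = -686 + 588 i$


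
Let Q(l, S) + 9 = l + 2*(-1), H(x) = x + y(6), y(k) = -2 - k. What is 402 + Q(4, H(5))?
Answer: 395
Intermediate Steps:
H(x) = -8 + x (H(x) = x + (-2 - 1*6) = x + (-2 - 6) = x - 8 = -8 + x)
Q(l, S) = -11 + l (Q(l, S) = -9 + (l + 2*(-1)) = -9 + (l - 2) = -9 + (-2 + l) = -11 + l)
402 + Q(4, H(5)) = 402 + (-11 + 4) = 402 - 7 = 395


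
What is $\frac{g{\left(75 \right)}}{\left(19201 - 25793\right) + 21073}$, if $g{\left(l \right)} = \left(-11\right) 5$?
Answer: $- \frac{55}{14481} \approx -0.0037981$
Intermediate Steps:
$g{\left(l \right)} = -55$
$\frac{g{\left(75 \right)}}{\left(19201 - 25793\right) + 21073} = - \frac{55}{\left(19201 - 25793\right) + 21073} = - \frac{55}{-6592 + 21073} = - \frac{55}{14481}$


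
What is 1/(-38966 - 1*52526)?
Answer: -1/91492 ≈ -1.0930e-5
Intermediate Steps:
1/(-38966 - 1*52526) = 1/(-38966 - 52526) = 1/(-91492) = -1/91492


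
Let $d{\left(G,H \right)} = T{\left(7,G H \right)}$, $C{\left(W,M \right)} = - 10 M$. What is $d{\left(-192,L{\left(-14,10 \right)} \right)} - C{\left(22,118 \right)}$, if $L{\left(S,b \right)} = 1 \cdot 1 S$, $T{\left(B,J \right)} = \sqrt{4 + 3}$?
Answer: $1180 + \sqrt{7} \approx 1182.6$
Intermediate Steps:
$T{\left(B,J \right)} = \sqrt{7}$
$L{\left(S,b \right)} = S$ ($L{\left(S,b \right)} = 1 S = S$)
$d{\left(G,H \right)} = \sqrt{7}$
$d{\left(-192,L{\left(-14,10 \right)} \right)} - C{\left(22,118 \right)} = \sqrt{7} - \left(-10\right) 118 = \sqrt{7} - -1180 = \sqrt{7} + 1180 = 1180 + \sqrt{7}$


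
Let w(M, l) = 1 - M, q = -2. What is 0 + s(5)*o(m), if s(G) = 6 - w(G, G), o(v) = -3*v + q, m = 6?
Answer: -200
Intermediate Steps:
o(v) = -2 - 3*v (o(v) = -3*v - 2 = -2 - 3*v)
s(G) = 5 + G (s(G) = 6 - (1 - G) = 6 + (-1 + G) = 5 + G)
0 + s(5)*o(m) = 0 + (5 + 5)*(-2 - 3*6) = 0 + 10*(-2 - 18) = 0 + 10*(-20) = 0 - 200 = -200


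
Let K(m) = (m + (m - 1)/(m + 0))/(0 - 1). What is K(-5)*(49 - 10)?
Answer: 741/5 ≈ 148.20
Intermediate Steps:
K(m) = -m - (-1 + m)/m (K(m) = (m + (-1 + m)/m)/(-1) = (m + (-1 + m)/m)*(-1) = -m - (-1 + m)/m)
K(-5)*(49 - 10) = (-1 + 1/(-5) - 1*(-5))*(49 - 10) = (-1 - ⅕ + 5)*39 = (19/5)*39 = 741/5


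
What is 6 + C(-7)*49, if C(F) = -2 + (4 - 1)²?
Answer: 349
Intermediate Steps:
C(F) = 7 (C(F) = -2 + 3² = -2 + 9 = 7)
6 + C(-7)*49 = 6 + 7*49 = 6 + 343 = 349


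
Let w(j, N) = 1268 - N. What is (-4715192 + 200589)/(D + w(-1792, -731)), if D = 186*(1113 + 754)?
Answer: -4514603/349261 ≈ -12.926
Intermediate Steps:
D = 347262 (D = 186*1867 = 347262)
(-4715192 + 200589)/(D + w(-1792, -731)) = (-4715192 + 200589)/(347262 + (1268 - 1*(-731))) = -4514603/(347262 + (1268 + 731)) = -4514603/(347262 + 1999) = -4514603/349261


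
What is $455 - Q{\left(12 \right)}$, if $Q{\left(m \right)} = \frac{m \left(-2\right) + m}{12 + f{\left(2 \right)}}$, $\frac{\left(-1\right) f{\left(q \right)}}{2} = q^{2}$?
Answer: $458$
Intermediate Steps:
$f{\left(q \right)} = - 2 q^{2}$
$Q{\left(m \right)} = - \frac{m}{4}$ ($Q{\left(m \right)} = \frac{m \left(-2\right) + m}{12 - 2 \cdot 2^{2}} = \frac{- 2 m + m}{12 - 8} = \frac{\left(-1\right) m}{12 - 8} = \frac{\left(-1\right) m}{4} = - m \frac{1}{4} = - \frac{m}{4}$)
$455 - Q{\left(12 \right)} = 455 - \left(- \frac{1}{4}\right) 12 = 455 - -3 = 455 + 3 = 458$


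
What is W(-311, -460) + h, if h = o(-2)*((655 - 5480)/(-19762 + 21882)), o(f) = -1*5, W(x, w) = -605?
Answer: -251695/424 ≈ -593.62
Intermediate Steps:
o(f) = -5
h = 4825/424 (h = -5*(655 - 5480)/(-19762 + 21882) = -(-24125)/2120 = -5*(-965/424) = 4825/424 ≈ 11.380)
W(-311, -460) + h = -605 + 4825/424 = -251695/424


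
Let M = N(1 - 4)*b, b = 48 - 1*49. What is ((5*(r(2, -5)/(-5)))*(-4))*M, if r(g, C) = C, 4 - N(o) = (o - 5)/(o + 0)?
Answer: 80/3 ≈ 26.667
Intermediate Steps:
N(o) = 4 - (-5 + o)/o (N(o) = 4 - (o - 5)/(o + 0) = 4 - (-5 + o)/o)
b = -1 (b = 48 - 49 = -1)
M = -4/3 (M = (3 + 5/(1 - 4))*(-1) = (3 + 5/(-3))*(-1) = (3 + 5*(-1/3))*(-1) = (3 - 5/3)*(-1) = (4/3)*(-1) = -4/3 ≈ -1.3333)
((5*(r(2, -5)/(-5)))*(-4))*M = ((5*(-5/(-5)))*(-4))*(-4/3) = ((5*(-5*(-1/5)))*(-4))*(-4/3) = ((5*1)*(-4))*(-4/3) = (5*(-4))*(-4/3) = -20*(-4/3) = 80/3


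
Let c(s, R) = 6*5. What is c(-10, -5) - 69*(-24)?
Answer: 1686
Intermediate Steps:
c(s, R) = 30
c(-10, -5) - 69*(-24) = 30 - 69*(-24) = 30 + 1656 = 1686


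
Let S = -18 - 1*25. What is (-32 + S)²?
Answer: 5625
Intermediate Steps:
S = -43 (S = -18 - 25 = -43)
(-32 + S)² = (-32 - 43)² = (-75)² = 5625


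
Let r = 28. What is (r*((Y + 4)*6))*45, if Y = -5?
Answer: -7560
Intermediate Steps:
(r*((Y + 4)*6))*45 = (28*((-5 + 4)*6))*45 = (28*(-1*6))*45 = (28*(-6))*45 = -168*45 = -7560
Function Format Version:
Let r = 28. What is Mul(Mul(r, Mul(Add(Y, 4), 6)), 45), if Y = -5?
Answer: -7560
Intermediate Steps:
Mul(Mul(r, Mul(Add(Y, 4), 6)), 45) = Mul(Mul(28, Mul(Add(-5, 4), 6)), 45) = Mul(Mul(28, Mul(-1, 6)), 45) = Mul(Mul(28, -6), 45) = Mul(-168, 45) = -7560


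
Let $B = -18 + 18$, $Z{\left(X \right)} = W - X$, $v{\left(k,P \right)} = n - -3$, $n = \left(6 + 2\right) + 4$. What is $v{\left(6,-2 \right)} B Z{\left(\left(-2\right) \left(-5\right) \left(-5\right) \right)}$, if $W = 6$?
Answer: $0$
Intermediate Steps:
$n = 12$ ($n = 8 + 4 = 12$)
$v{\left(k,P \right)} = 15$ ($v{\left(k,P \right)} = 12 - -3 = 12 + 3 = 15$)
$Z{\left(X \right)} = 6 - X$
$B = 0$
$v{\left(6,-2 \right)} B Z{\left(\left(-2\right) \left(-5\right) \left(-5\right) \right)} = 15 \cdot 0 \left(6 - \left(-2\right) \left(-5\right) \left(-5\right)\right) = 0 \left(6 - 10 \left(-5\right)\right) = 0 \left(6 - -50\right) = 0 \left(6 + 50\right) = 0 \cdot 56 = 0$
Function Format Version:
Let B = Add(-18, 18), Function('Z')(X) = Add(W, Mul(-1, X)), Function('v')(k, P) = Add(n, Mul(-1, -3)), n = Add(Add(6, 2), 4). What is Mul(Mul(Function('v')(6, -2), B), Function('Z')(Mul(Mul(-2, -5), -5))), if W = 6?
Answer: 0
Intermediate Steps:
n = 12 (n = Add(8, 4) = 12)
Function('v')(k, P) = 15 (Function('v')(k, P) = Add(12, Mul(-1, -3)) = Add(12, 3) = 15)
Function('Z')(X) = Add(6, Mul(-1, X))
B = 0
Mul(Mul(Function('v')(6, -2), B), Function('Z')(Mul(Mul(-2, -5), -5))) = Mul(Mul(15, 0), Add(6, Mul(-1, Mul(Mul(-2, -5), -5)))) = Mul(0, Add(6, Mul(-1, Mul(10, -5)))) = Mul(0, Add(6, Mul(-1, -50))) = Mul(0, Add(6, 50)) = Mul(0, 56) = 0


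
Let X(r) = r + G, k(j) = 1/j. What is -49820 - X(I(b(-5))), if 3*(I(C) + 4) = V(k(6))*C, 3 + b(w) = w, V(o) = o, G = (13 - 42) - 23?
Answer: -447872/9 ≈ -49764.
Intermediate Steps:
G = -52 (G = -29 - 23 = -52)
k(j) = 1/j
b(w) = -3 + w
I(C) = -4 + C/18 (I(C) = -4 + (C/6)/3 = -4 + C/18)
X(r) = -52 + r (X(r) = r - 52 = -52 + r)
-49820 - X(I(b(-5))) = -49820 - (-52 + (-4 + (-3 - 5)/18)) = -49820 - (-52 + (-4 + (1/18)*(-8))) = -49820 - (-52 + (-4 - 4/9)) = -49820 - (-52 - 40/9) = -49820 - 1*(-508/9) = -49820 + 508/9 = -447872/9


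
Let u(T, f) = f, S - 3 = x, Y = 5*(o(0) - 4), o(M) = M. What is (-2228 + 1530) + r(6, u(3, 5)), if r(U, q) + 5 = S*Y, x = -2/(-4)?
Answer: -773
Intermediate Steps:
Y = -20 (Y = 5*(0 - 4) = 5*(-4) = -20)
x = 1/2 (x = -2*(-1/4) = 1/2 ≈ 0.50000)
S = 7/2 (S = 3 + 1/2 = 7/2 ≈ 3.5000)
r(U, q) = -75 (r(U, q) = -5 + (7/2)*(-20) = -5 - 70 = -75)
(-2228 + 1530) + r(6, u(3, 5)) = (-2228 + 1530) - 75 = -698 - 75 = -773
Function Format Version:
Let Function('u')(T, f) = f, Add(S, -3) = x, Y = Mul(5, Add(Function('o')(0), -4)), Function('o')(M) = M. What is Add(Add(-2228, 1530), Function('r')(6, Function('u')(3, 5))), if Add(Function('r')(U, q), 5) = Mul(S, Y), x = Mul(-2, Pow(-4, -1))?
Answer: -773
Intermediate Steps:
Y = -20 (Y = Mul(5, Add(0, -4)) = Mul(5, -4) = -20)
x = Rational(1, 2) (x = Mul(-2, Rational(-1, 4)) = Rational(1, 2) ≈ 0.50000)
S = Rational(7, 2) (S = Add(3, Rational(1, 2)) = Rational(7, 2) ≈ 3.5000)
Function('r')(U, q) = -75 (Function('r')(U, q) = Add(-5, Mul(Rational(7, 2), -20)) = Add(-5, -70) = -75)
Add(Add(-2228, 1530), Function('r')(6, Function('u')(3, 5))) = Add(Add(-2228, 1530), -75) = Add(-698, -75) = -773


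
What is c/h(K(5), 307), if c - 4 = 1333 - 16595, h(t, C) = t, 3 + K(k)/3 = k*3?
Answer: -2543/6 ≈ -423.83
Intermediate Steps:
K(k) = -9 + 9*k (K(k) = -9 + 3*(k*3) = -9 + 3*(3*k) = -9 + 9*k)
c = -15258 (c = 4 + (1333 - 16595) = 4 - 15262 = -15258)
c/h(K(5), 307) = -15258/(-9 + 9*5) = -15258/(-9 + 45) = -15258/36 = -15258*1/36 = -2543/6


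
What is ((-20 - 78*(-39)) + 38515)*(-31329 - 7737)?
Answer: -1622684442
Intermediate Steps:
((-20 - 78*(-39)) + 38515)*(-31329 - 7737) = ((-20 + 3042) + 38515)*(-39066) = (3022 + 38515)*(-39066) = 41537*(-39066) = -1622684442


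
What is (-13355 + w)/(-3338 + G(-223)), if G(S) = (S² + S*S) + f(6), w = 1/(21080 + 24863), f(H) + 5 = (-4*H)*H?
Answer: -613568764/4409195653 ≈ -0.13916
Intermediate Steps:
f(H) = -5 - 4*H² (f(H) = -5 + (-4*H)*H = -5 - 4*H²)
w = 1/45943 ≈ 2.1766e-5
G(S) = -149 + 2*S² (G(S) = (S² + S*S) + (-5 - 4*6²) = (S² + S²) + (-5 - 4*36) = 2*S² + (-5 - 144) = 2*S² - 149 = -149 + 2*S²)
(-13355 + w)/(-3338 + G(-223)) = (-13355 + 1/45943)/(-3338 + (-149 + 2*(-223)²)) = -613568764/(45943*(-3338 + (-149 + 2*49729))) = -613568764/(45943*(-3338 + (-149 + 99458))) = -613568764/(45943*(-3338 + 99309)) = -613568764/45943/95971 = -613568764/45943*1/95971 = -613568764/4409195653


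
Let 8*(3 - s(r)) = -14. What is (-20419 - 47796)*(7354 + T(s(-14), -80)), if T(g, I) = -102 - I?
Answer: -500152380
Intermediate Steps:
s(r) = 19/4 (s(r) = 3 - ⅛*(-14) = 3 + 7/4 = 19/4)
(-20419 - 47796)*(7354 + T(s(-14), -80)) = (-20419 - 47796)*(7354 + (-102 - 1*(-80))) = -68215*(7354 + (-102 + 80)) = -68215*(7354 - 22) = -68215*7332 = -500152380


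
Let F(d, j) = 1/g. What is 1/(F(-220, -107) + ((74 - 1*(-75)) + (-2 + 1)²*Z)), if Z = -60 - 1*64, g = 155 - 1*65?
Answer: 90/2251 ≈ 0.039982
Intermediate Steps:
g = 90 (g = 155 - 65 = 90)
F(d, j) = 1/90
Z = -124 (Z = -60 - 64 = -124)
1/(F(-220, -107) + ((74 - 1*(-75)) + (-2 + 1)²*Z)) = 1/(1/90 + ((74 - 1*(-75)) + (-2 + 1)²*(-124))) = 1/(1/90 + ((74 + 75) + (-1)²*(-124))) = 1/(1/90 + (149 + 1*(-124))) = 1/(1/90 + (149 - 124)) = 1/(1/90 + 25) = 1/(2251/90) = 90/2251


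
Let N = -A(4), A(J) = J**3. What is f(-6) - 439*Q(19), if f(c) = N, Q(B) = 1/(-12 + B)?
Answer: -887/7 ≈ -126.71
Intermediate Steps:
N = -64 (N = -1*4**3 = -1*64 = -64)
f(c) = -64
f(-6) - 439*Q(19) = -64 - 439/(-12 + 19) = -64 - 439/7 = -887/7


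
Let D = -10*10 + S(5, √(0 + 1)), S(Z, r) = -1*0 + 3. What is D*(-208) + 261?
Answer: 20437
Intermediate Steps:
S(Z, r) = 3 (S(Z, r) = 0 + 3 = 3)
D = -97 (D = -10*10 + 3 = -100 + 3 = -97)
D*(-208) + 261 = -97*(-208) + 261 = 20176 + 261 = 20437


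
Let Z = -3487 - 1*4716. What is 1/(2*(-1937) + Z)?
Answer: -1/12077 ≈ -8.2802e-5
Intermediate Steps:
Z = -8203 (Z = -3487 - 4716 = -8203)
1/(2*(-1937) + Z) = 1/(2*(-1937) - 8203) = 1/(-3874 - 8203) = 1/(-12077) = -1/12077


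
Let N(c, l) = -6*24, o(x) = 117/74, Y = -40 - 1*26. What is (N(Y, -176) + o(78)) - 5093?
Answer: -387421/74 ≈ -5235.4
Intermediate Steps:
Y = -66 (Y = -40 - 26 = -66)
o(x) = 117/74 (o(x) = 117*(1/74) = 117/74)
N(c, l) = -144
(N(Y, -176) + o(78)) - 5093 = (-144 + 117/74) - 5093 = -10539/74 - 5093 = -387421/74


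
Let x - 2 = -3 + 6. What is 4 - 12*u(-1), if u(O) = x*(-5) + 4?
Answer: 256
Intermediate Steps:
x = 5 (x = 2 + (-3 + 6) = 2 + 3 = 5)
u(O) = -21 (u(O) = 5*(-5) + 4 = -25 + 4 = -21)
4 - 12*u(-1) = 4 - 12*(-21) = 4 + 252 = 256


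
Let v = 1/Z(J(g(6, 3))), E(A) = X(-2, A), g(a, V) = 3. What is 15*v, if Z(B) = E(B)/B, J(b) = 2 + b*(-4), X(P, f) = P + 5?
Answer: -50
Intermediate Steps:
X(P, f) = 5 + P
E(A) = 3 (E(A) = 5 - 2 = 3)
J(b) = 2 - 4*b
Z(B) = 3/B
v = -10/3 (v = 1/(3/(2 - 4*3)) = 1/(3/(2 - 12)) = 1/(3/(-10)) = 1/(3*(-⅒)) = 1/(-3/10) = -10/3 ≈ -3.3333)
15*v = 15*(-10/3) = -50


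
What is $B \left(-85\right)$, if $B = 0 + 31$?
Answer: $-2635$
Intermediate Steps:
$B = 31$
$B \left(-85\right) = 31 \left(-85\right) = -2635$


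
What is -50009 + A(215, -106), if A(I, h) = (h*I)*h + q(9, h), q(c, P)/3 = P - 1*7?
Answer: 2365392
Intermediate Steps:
q(c, P) = -21 + 3*P (q(c, P) = 3*(P - 1*7) = 3*(P - 7) = 3*(-7 + P) = -21 + 3*P)
A(I, h) = -21 + 3*h + I*h² (A(I, h) = (h*I)*h + (-21 + 3*h) = (I*h)*h + (-21 + 3*h) = I*h² + (-21 + 3*h) = -21 + 3*h + I*h²)
-50009 + A(215, -106) = -50009 + (-21 + 3*(-106) + 215*(-106)²) = -50009 + (-21 - 318 + 215*11236) = -50009 + (-21 - 318 + 2415740) = -50009 + 2415401 = 2365392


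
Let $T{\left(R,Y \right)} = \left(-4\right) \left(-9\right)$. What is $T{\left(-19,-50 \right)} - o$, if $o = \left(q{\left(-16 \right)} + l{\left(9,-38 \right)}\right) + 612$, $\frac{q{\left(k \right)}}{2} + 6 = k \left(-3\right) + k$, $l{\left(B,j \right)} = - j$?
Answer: $-666$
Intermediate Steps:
$q{\left(k \right)} = -12 - 4 k$ ($q{\left(k \right)} = -12 + 2 \left(k \left(-3\right) + k\right) = -12 + 2 \left(- 3 k + k\right) = -12 + 2 \left(- 2 k\right) = -12 - 4 k$)
$T{\left(R,Y \right)} = 36$
$o = 702$ ($o = \left(\left(-12 - -64\right) - -38\right) + 612 = \left(\left(-12 + 64\right) + 38\right) + 612 = \left(52 + 38\right) + 612 = 90 + 612 = 702$)
$T{\left(-19,-50 \right)} - o = 36 - 702 = -666$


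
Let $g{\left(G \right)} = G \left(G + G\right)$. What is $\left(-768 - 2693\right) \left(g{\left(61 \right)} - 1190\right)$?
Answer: $-21638172$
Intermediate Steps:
$g{\left(G \right)} = 2 G^{2}$ ($g{\left(G \right)} = G 2 G = 2 G^{2}$)
$\left(-768 - 2693\right) \left(g{\left(61 \right)} - 1190\right) = \left(-768 - 2693\right) \left(2 \cdot 61^{2} - 1190\right) = - 3461 \left(2 \cdot 3721 - 1190\right) = - 3461 \left(7442 - 1190\right) = \left(-3461\right) 6252 = -21638172$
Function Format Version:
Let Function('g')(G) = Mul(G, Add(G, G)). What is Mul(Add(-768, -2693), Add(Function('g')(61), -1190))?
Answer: -21638172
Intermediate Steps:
Function('g')(G) = Mul(2, Pow(G, 2)) (Function('g')(G) = Mul(G, Mul(2, G)) = Mul(2, Pow(G, 2)))
Mul(Add(-768, -2693), Add(Function('g')(61), -1190)) = Mul(Add(-768, -2693), Add(Mul(2, Pow(61, 2)), -1190)) = Mul(-3461, Add(Mul(2, 3721), -1190)) = Mul(-3461, Add(7442, -1190)) = Mul(-3461, 6252) = -21638172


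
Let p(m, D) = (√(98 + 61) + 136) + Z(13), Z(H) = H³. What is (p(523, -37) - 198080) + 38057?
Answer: -157690 + √159 ≈ -1.5768e+5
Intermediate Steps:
p(m, D) = 2333 + √159 (p(m, D) = (√(98 + 61) + 136) + 13³ = (√159 + 136) + 2197 = (136 + √159) + 2197 = 2333 + √159)
(p(523, -37) - 198080) + 38057 = ((2333 + √159) - 198080) + 38057 = (-195747 + √159) + 38057 = -157690 + √159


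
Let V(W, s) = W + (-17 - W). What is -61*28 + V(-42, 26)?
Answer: -1725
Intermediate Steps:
V(W, s) = -17
-61*28 + V(-42, 26) = -61*28 - 17 = -1708 - 17 = -1725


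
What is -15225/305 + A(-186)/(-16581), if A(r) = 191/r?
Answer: -9390969319/188128026 ≈ -49.918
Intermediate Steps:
-15225/305 + A(-186)/(-16581) = -15225/305 + (191/(-186))/(-16581) = -15225*1/305 + (191*(-1/186))*(-1/16581) = -3045/61 - 191/186*(-1/16581) = -3045/61 + 191/3084066 = -9390969319/188128026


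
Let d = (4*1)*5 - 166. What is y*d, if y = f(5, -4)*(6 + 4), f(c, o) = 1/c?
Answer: -292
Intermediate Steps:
f(c, o) = 1/c
y = 2 (y = (6 + 4)/5 = (⅕)*10 = 2)
d = -146 (d = 4*5 - 166 = 20 - 166 = -146)
y*d = 2*(-146) = -292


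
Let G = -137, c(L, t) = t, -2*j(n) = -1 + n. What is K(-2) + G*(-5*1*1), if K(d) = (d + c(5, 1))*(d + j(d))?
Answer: 1371/2 ≈ 685.50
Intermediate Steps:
j(n) = 1/2 - n/2 (j(n) = -(-1 + n)/2 = 1/2 - n/2)
K(d) = (1 + d)*(1/2 + d/2) (K(d) = (d + 1)*(d + (1/2 - d/2)) = (1 + d)*(1/2 + d/2))
K(-2) + G*(-5*1*1) = (1/2 - 2 + (1/2)*(-2)**2) - 137*(-5*1) = (1/2 - 2 + (1/2)*4) - (-685) = (1/2 - 2 + 2) - 137*(-5) = 1/2 + 685 = 1371/2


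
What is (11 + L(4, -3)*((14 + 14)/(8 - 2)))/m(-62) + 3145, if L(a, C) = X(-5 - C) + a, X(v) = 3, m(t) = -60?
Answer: 565969/180 ≈ 3144.3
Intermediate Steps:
L(a, C) = 3 + a
(11 + L(4, -3)*((14 + 14)/(8 - 2)))/m(-62) + 3145 = (11 + (3 + 4)*((14 + 14)/(8 - 2)))/(-60) + 3145 = (11 + 7*(28/6))*(-1/60) + 3145 = (11 + 7*(28*(1/6)))*(-1/60) + 3145 = (11 + 7*(14/3))*(-1/60) + 3145 = (11 + 98/3)*(-1/60) + 3145 = (131/3)*(-1/60) + 3145 = -131/180 + 3145 = 565969/180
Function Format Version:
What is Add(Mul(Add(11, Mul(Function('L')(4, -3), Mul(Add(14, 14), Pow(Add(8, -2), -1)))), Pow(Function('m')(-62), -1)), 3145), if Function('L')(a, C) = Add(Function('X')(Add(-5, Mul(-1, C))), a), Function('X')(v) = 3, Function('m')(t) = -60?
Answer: Rational(565969, 180) ≈ 3144.3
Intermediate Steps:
Function('L')(a, C) = Add(3, a)
Add(Mul(Add(11, Mul(Function('L')(4, -3), Mul(Add(14, 14), Pow(Add(8, -2), -1)))), Pow(Function('m')(-62), -1)), 3145) = Add(Mul(Add(11, Mul(Add(3, 4), Mul(Add(14, 14), Pow(Add(8, -2), -1)))), Pow(-60, -1)), 3145) = Add(Mul(Add(11, Mul(7, Mul(28, Pow(6, -1)))), Rational(-1, 60)), 3145) = Add(Mul(Add(11, Mul(7, Mul(28, Rational(1, 6)))), Rational(-1, 60)), 3145) = Add(Mul(Add(11, Mul(7, Rational(14, 3))), Rational(-1, 60)), 3145) = Add(Mul(Add(11, Rational(98, 3)), Rational(-1, 60)), 3145) = Add(Mul(Rational(131, 3), Rational(-1, 60)), 3145) = Add(Rational(-131, 180), 3145) = Rational(565969, 180)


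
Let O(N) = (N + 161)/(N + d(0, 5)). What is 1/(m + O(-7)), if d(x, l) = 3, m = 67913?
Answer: 2/135749 ≈ 1.4733e-5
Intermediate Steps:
O(N) = (161 + N)/(3 + N) (O(N) = (N + 161)/(N + 3) = (161 + N)/(3 + N))
1/(m + O(-7)) = 1/(67913 + (161 - 7)/(3 - 7)) = 1/(67913 + 154/(-4)) = 1/(67913 - ¼*154) = 1/(67913 - 77/2) = 1/(135749/2) = 2/135749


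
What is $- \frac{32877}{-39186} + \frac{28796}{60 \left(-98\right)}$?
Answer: $- \frac{927662}{228585} \approx -4.0583$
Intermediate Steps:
$- \frac{32877}{-39186} + \frac{28796}{60 \left(-98\right)} = \left(-32877\right) \left(- \frac{1}{39186}\right) + \frac{28796}{-5880} = \frac{3653}{4354} + 28796 \left(- \frac{1}{5880}\right) = \frac{3653}{4354} - \frac{7199}{1470} = - \frac{927662}{228585}$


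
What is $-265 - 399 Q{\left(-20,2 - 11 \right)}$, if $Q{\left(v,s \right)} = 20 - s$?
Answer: $-11836$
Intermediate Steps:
$-265 - 399 Q{\left(-20,2 - 11 \right)} = -265 - 399 \left(20 - \left(2 - 11\right)\right) = -265 - 399 \left(20 - -9\right) = -265 - 399 \left(20 + 9\right) = -265 - 11571 = -11836$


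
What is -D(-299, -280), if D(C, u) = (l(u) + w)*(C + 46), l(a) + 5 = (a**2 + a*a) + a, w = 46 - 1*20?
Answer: 39604873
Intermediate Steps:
w = 26 (w = 46 - 20 = 26)
l(a) = -5 + a + 2*a**2 (l(a) = -5 + ((a**2 + a*a) + a) = -5 + ((a**2 + a**2) + a) = -5 + (2*a**2 + a) = -5 + (a + 2*a**2) = -5 + a + 2*a**2)
D(C, u) = (46 + C)*(21 + u + 2*u**2) (D(C, u) = ((-5 + u + 2*u**2) + 26)*(C + 46) = (21 + u + 2*u**2)*(46 + C) = (46 + C)*(21 + u + 2*u**2))
-D(-299, -280) = -(966 + 26*(-299) + 46*(-280) + 92*(-280)**2 - 299*(-5 - 280 + 2*(-280)**2)) = -(966 - 7774 - 12880 + 92*78400 - 299*(-5 - 280 + 2*78400)) = -(966 - 7774 - 12880 + 7212800 - 299*(-5 - 280 + 156800)) = -(966 - 7774 - 12880 + 7212800 - 299*156515) = -(966 - 7774 - 12880 + 7212800 - 46797985) = -1*(-39604873) = 39604873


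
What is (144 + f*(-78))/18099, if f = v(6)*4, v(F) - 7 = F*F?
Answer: -4424/6033 ≈ -0.73330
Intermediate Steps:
v(F) = 7 + F² (v(F) = 7 + F*F = 7 + F²)
f = 172 (f = (7 + 6²)*4 = (7 + 36)*4 = 43*4 = 172)
(144 + f*(-78))/18099 = (144 + 172*(-78))/18099 = (144 - 13416)*(1/18099) = -13272*1/18099 = -4424/6033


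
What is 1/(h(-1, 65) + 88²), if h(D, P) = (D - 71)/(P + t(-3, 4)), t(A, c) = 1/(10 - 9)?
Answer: 11/85172 ≈ 0.00012915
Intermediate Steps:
t(A, c) = 1 (t(A, c) = 1/1 = 1)
h(D, P) = (-71 + D)/(1 + P) (h(D, P) = (D - 71)/(P + 1) = (-71 + D)/(1 + P))
1/(h(-1, 65) + 88²) = 1/((-71 - 1)/(1 + 65) + 88²) = 1/(-72/66 + 7744) = 1/((1/66)*(-72) + 7744) = 1/(-12/11 + 7744) = 1/(85172/11) = 11/85172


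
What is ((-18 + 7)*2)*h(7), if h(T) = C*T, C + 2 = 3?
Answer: -154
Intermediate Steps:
C = 1 (C = -2 + 3 = 1)
h(T) = T (h(T) = 1*T = T)
((-18 + 7)*2)*h(7) = ((-18 + 7)*2)*7 = -11*2*7 = -22*7 = -154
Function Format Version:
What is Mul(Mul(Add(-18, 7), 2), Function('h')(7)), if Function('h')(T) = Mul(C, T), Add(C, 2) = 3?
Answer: -154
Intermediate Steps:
C = 1 (C = Add(-2, 3) = 1)
Function('h')(T) = T (Function('h')(T) = Mul(1, T) = T)
Mul(Mul(Add(-18, 7), 2), Function('h')(7)) = Mul(Mul(Add(-18, 7), 2), 7) = Mul(Mul(-11, 2), 7) = Mul(-22, 7) = -154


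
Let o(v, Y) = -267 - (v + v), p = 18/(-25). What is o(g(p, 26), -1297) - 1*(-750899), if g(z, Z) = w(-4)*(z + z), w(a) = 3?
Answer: 18766016/25 ≈ 7.5064e+5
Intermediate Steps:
p = -18/25 (p = 18*(-1/25) = -18/25 ≈ -0.72000)
g(z, Z) = 6*z (g(z, Z) = 3*(z + z) = 3*(2*z) = 6*z)
o(v, Y) = -267 - 2*v
o(g(p, 26), -1297) - 1*(-750899) = (-267 - 12*(-18)/25) - 1*(-750899) = (-267 - 2*(-108/25)) + 750899 = (-267 + 216/25) + 750899 = -6459/25 + 750899 = 18766016/25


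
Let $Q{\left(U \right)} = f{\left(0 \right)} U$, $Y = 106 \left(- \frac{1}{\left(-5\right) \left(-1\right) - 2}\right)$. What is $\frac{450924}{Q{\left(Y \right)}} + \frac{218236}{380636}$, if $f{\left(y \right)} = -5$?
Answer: $\frac{1214691953}{475795} \approx 2553.0$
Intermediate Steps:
$Y = - \frac{106}{3}$ ($Y = 106 \left(- \frac{1}{5 - 2}\right) = 106 \left(- \frac{1}{3}\right) = - \frac{106}{3} \approx -35.333$)
$Q{\left(U \right)} = - 5 U$
$\frac{450924}{Q{\left(Y \right)}} + \frac{218236}{380636} = \frac{450924}{\left(-5\right) \left(- \frac{106}{3}\right)} + \frac{218236}{380636} = \frac{450924}{\frac{530}{3}} + 218236 \cdot \frac{1}{380636} = 450924 \cdot \frac{3}{530} + \frac{54559}{95159} = \frac{12762}{5} + \frac{54559}{95159} = \frac{1214691953}{475795}$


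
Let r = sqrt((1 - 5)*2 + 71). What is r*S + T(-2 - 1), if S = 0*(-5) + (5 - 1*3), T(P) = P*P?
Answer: 9 + 6*sqrt(7) ≈ 24.875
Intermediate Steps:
T(P) = P**2
r = 3*sqrt(7) (r = sqrt(-4*2 + 71) = sqrt(-8 + 71) = sqrt(63) = 3*sqrt(7) ≈ 7.9373)
S = 2 (S = 0 + (5 - 3) = 0 + 2 = 2)
r*S + T(-2 - 1) = (3*sqrt(7))*2 + (-2 - 1)**2 = 6*sqrt(7) + (-3)**2 = 6*sqrt(7) + 9 = 9 + 6*sqrt(7)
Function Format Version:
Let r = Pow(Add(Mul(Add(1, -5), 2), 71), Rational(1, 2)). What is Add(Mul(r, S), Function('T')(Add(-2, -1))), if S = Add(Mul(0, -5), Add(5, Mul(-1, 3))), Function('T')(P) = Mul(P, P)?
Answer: Add(9, Mul(6, Pow(7, Rational(1, 2)))) ≈ 24.875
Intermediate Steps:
Function('T')(P) = Pow(P, 2)
r = Mul(3, Pow(7, Rational(1, 2))) (r = Pow(Add(Mul(-4, 2), 71), Rational(1, 2)) = Pow(Add(-8, 71), Rational(1, 2)) = Pow(63, Rational(1, 2)) = Mul(3, Pow(7, Rational(1, 2))) ≈ 7.9373)
S = 2 (S = Add(0, Add(5, -3)) = Add(0, 2) = 2)
Add(Mul(r, S), Function('T')(Add(-2, -1))) = Add(Mul(Mul(3, Pow(7, Rational(1, 2))), 2), Pow(Add(-2, -1), 2)) = Add(Mul(6, Pow(7, Rational(1, 2))), Pow(-3, 2)) = Add(Mul(6, Pow(7, Rational(1, 2))), 9) = Add(9, Mul(6, Pow(7, Rational(1, 2))))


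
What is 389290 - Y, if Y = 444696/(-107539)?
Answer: 41864302006/107539 ≈ 3.8929e+5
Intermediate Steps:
Y = -444696/107539 (Y = 444696*(-1/107539) = -444696/107539 ≈ -4.1352)
389290 - Y = 389290 - 1*(-444696/107539) = 389290 + 444696/107539 = 41864302006/107539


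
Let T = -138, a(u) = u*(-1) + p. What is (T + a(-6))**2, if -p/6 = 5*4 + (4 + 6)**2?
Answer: 725904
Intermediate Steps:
p = -720 (p = -6*(5*4 + (4 + 6)**2) = -6*(20 + 10**2) = -6*(20 + 100) = -6*120 = -720)
a(u) = -720 - u (a(u) = u*(-1) - 720 = -u - 720 = -720 - u)
(T + a(-6))**2 = (-138 + (-720 - 1*(-6)))**2 = (-138 + (-720 + 6))**2 = (-138 - 714)**2 = (-852)**2 = 725904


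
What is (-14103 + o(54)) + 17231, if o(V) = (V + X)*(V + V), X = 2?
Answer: 9176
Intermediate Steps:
o(V) = 2*V*(2 + V) (o(V) = (V + 2)*(V + V) = (2 + V)*(2*V) = 2*V*(2 + V))
(-14103 + o(54)) + 17231 = (-14103 + 2*54*(2 + 54)) + 17231 = (-14103 + 2*54*56) + 17231 = (-14103 + 6048) + 17231 = -8055 + 17231 = 9176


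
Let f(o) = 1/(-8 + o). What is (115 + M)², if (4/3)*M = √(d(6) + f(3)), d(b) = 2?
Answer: 1058081/80 + 207*√5/2 ≈ 13457.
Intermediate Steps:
M = 9*√5/20 (M = 3*√(2 + 1/(-8 + 3))/4 = 3*√(2 + 1/(-5))/4 = 3*√(2 - ⅕)/4 = 3*√(9/5)/4 = 3*(3*√5/5)/4 = 9*√5/20 ≈ 1.0062)
(115 + M)² = (115 + 9*√5/20)²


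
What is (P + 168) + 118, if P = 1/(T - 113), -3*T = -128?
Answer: 60343/211 ≈ 285.99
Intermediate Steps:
T = 128/3 (T = -1/3*(-128) = 128/3 ≈ 42.667)
P = -3/211 (P = 1/(128/3 - 113) = 1/(-211/3) = -3/211 ≈ -0.014218)
(P + 168) + 118 = (-3/211 + 168) + 118 = 35445/211 + 118 = 60343/211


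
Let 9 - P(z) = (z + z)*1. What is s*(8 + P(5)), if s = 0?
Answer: 0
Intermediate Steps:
P(z) = 9 - 2*z (P(z) = 9 - (z + z) = 9 - 2*z)
s*(8 + P(5)) = 0*(8 + (9 - 2*5)) = 0*(8 + (9 - 10)) = 0*(8 - 1) = 0*7 = 0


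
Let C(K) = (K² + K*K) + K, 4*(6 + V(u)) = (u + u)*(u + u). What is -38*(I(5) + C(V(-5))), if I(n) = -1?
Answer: -28120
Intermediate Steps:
V(u) = -6 + u² (V(u) = -6 + ((u + u)*(u + u))/4 = -6 + ((2*u)*(2*u))/4 = -6 + (4*u²)/4 = -6 + u²)
C(K) = K + 2*K² (C(K) = (K² + K²) + K = 2*K² + K = K + 2*K²)
-38*(I(5) + C(V(-5))) = -38*(-1 + (-6 + (-5)²)*(1 + 2*(-6 + (-5)²))) = -38*(-1 + (-6 + 25)*(1 + 2*(-6 + 25))) = -38*(-1 + 19*(1 + 2*19)) = -38*(-1 + 19*(1 + 38)) = -38*(-1 + 19*39) = -38*(-1 + 741) = -38*740 = -28120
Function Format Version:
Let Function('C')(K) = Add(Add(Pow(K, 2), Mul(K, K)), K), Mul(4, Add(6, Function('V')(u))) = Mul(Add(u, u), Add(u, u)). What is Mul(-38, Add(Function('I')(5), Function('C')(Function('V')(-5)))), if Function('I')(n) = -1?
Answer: -28120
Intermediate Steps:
Function('V')(u) = Add(-6, Pow(u, 2)) (Function('V')(u) = Add(-6, Mul(Rational(1, 4), Mul(Add(u, u), Add(u, u)))) = Add(-6, Mul(Rational(1, 4), Mul(Mul(2, u), Mul(2, u)))) = Add(-6, Mul(Rational(1, 4), Mul(4, Pow(u, 2)))) = Add(-6, Pow(u, 2)))
Function('C')(K) = Add(K, Mul(2, Pow(K, 2))) (Function('C')(K) = Add(Add(Pow(K, 2), Pow(K, 2)), K) = Add(Mul(2, Pow(K, 2)), K) = Add(K, Mul(2, Pow(K, 2))))
Mul(-38, Add(Function('I')(5), Function('C')(Function('V')(-5)))) = Mul(-38, Add(-1, Mul(Add(-6, Pow(-5, 2)), Add(1, Mul(2, Add(-6, Pow(-5, 2))))))) = Mul(-38, Add(-1, Mul(Add(-6, 25), Add(1, Mul(2, Add(-6, 25)))))) = Mul(-38, Add(-1, Mul(19, Add(1, Mul(2, 19))))) = Mul(-38, Add(-1, Mul(19, Add(1, 38)))) = Mul(-38, Add(-1, Mul(19, 39))) = Mul(-38, Add(-1, 741)) = Mul(-38, 740) = -28120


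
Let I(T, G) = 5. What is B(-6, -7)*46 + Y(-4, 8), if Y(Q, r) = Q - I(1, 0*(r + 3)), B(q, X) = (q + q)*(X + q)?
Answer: 7167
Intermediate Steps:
B(q, X) = 2*q*(X + q) (B(q, X) = (2*q)*(X + q) = 2*q*(X + q))
Y(Q, r) = -5 + Q (Y(Q, r) = Q - 1*5 = Q - 5 = -5 + Q)
B(-6, -7)*46 + Y(-4, 8) = (2*(-6)*(-7 - 6))*46 + (-5 - 4) = (2*(-6)*(-13))*46 - 9 = 156*46 - 9 = 7176 - 9 = 7167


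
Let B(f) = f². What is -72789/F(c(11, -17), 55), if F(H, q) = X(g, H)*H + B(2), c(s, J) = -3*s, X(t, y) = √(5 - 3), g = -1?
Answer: 145578/1081 + 2402037*√2/2162 ≈ 1705.9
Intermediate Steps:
X(t, y) = √2
F(H, q) = 4 + H*√2 (F(H, q) = √2*H + 2² = H*√2 + 4 = 4 + H*√2)
-72789/F(c(11, -17), 55) = -72789/(4 + (-3*11)*√2) = -72789/(4 - 33*√2)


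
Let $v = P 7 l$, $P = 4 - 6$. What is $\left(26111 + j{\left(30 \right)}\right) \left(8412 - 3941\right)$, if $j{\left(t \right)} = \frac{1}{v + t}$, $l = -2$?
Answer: $\frac{6771056769}{58} \approx 1.1674 \cdot 10^{8}$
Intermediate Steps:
$P = -2$ ($P = 4 - 6 = -2$)
$v = 28$ ($v = \left(-2\right) 7 \left(-2\right) = \left(-14\right) \left(-2\right) = 28$)
$j{\left(t \right)} = \frac{1}{28 + t}$
$\left(26111 + j{\left(30 \right)}\right) \left(8412 - 3941\right) = \left(26111 + \frac{1}{28 + 30}\right) \left(8412 - 3941\right) = \left(26111 + \frac{1}{58}\right) 4471 = \frac{1514439}{58} \cdot 4471 = \frac{6771056769}{58}$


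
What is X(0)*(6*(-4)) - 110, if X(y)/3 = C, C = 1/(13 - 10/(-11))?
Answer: -1958/17 ≈ -115.18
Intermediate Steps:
C = 11/153 (C = 1/(13 - 10*(-1/11)) = 1/(13 + 10/11) = 1/(153/11) = 11/153 ≈ 0.071895)
X(y) = 11/51 (X(y) = 3*(11/153) = 11/51)
X(0)*(6*(-4)) - 110 = 11*(6*(-4))/51 - 110 = (11/51)*(-24) - 110 = -88/17 - 110 = -1958/17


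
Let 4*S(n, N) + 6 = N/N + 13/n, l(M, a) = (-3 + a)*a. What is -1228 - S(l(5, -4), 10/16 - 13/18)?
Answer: -137409/112 ≈ -1226.9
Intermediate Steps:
l(M, a) = a*(-3 + a)
S(n, N) = -5/4 + 13/(4*n) (S(n, N) = -3/2 + (N/N + 13/n)/4 = -3/2 + (1 + 13/n)/4 = -3/2 + (1/4 + 13/(4*n)) = -5/4 + 13/(4*n))
-1228 - S(l(5, -4), 10/16 - 13/18) = -1228 - (13 - (-20)*(-3 - 4))/(4*((-4*(-3 - 4)))) = -1228 - (13 - (-20)*(-7))/(4*((-4*(-7)))) = -1228 - (13 - 5*28)/(4*28) = -1228 - (13 - 140)/(4*28) = -1228 - (-127)/(4*28) = -1228 - 1*(-127/112) = -1228 + 127/112 = -137409/112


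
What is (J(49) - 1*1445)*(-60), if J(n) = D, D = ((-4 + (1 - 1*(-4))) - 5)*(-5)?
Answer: 85500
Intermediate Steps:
D = 20 (D = ((-4 + (1 + 4)) - 5)*(-5) = ((-4 + 5) - 5)*(-5) = (1 - 5)*(-5) = -4*(-5) = 20)
J(n) = 20
(J(49) - 1*1445)*(-60) = (20 - 1*1445)*(-60) = (20 - 1445)*(-60) = -1425*(-60) = 85500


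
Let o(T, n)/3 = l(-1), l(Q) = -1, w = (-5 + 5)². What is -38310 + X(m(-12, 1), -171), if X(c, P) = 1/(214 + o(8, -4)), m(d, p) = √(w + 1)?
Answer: -8083409/211 ≈ -38310.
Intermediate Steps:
w = 0 (w = 0² = 0)
m(d, p) = 1 (m(d, p) = √(0 + 1) = √1 = 1)
o(T, n) = -3 (o(T, n) = 3*(-1) = -3)
X(c, P) = 1/211 (X(c, P) = 1/(214 - 3) = 1/211)
-38310 + X(m(-12, 1), -171) = -38310 + 1/211 = -8083409/211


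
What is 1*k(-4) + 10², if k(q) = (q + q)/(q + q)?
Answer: 101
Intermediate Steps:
k(q) = 1 (k(q) = (2*q)/((2*q)) = (2*q)*(1/(2*q)) = 1)
1*k(-4) + 10² = 1*1 + 10² = 1 + 100 = 101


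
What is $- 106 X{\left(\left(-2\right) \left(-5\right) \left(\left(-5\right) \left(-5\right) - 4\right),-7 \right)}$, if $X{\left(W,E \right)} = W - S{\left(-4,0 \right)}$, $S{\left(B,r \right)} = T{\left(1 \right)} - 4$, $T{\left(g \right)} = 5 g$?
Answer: $-22154$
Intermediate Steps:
$S{\left(B,r \right)} = 1$ ($S{\left(B,r \right)} = 5 \cdot 1 - 4 = 5 - 4 = 1$)
$X{\left(W,E \right)} = -1 + W$ ($X{\left(W,E \right)} = W - 1 = -1 + W$)
$- 106 X{\left(\left(-2\right) \left(-5\right) \left(\left(-5\right) \left(-5\right) - 4\right),-7 \right)} = - 106 \left(-1 + \left(-2\right) \left(-5\right) \left(\left(-5\right) \left(-5\right) - 4\right)\right) = - 106 \left(-1 + 10 \left(25 - 4\right)\right) = - 106 \left(-1 + 10 \cdot 21\right) = - 106 \left(-1 + 210\right) = \left(-106\right) 209 = -22154$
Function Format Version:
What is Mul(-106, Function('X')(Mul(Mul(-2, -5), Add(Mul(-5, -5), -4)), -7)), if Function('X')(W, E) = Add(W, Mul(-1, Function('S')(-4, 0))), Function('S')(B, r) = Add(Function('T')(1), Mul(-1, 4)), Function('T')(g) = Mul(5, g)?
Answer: -22154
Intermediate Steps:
Function('S')(B, r) = 1 (Function('S')(B, r) = Add(Mul(5, 1), Mul(-1, 4)) = Add(5, -4) = 1)
Function('X')(W, E) = Add(-1, W) (Function('X')(W, E) = Add(W, Mul(-1, 1)) = Add(W, -1) = Add(-1, W))
Mul(-106, Function('X')(Mul(Mul(-2, -5), Add(Mul(-5, -5), -4)), -7)) = Mul(-106, Add(-1, Mul(Mul(-2, -5), Add(Mul(-5, -5), -4)))) = Mul(-106, Add(-1, Mul(10, Add(25, -4)))) = Mul(-106, Add(-1, Mul(10, 21))) = Mul(-106, Add(-1, 210)) = Mul(-106, 209) = -22154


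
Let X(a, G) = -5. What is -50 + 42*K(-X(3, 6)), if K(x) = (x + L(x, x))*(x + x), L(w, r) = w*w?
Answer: 12550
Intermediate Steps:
L(w, r) = w²
K(x) = 2*x*(x + x²) (K(x) = (x + x²)*(x + x) = (x + x²)*(2*x) = 2*x*(x + x²))
-50 + 42*K(-X(3, 6)) = -50 + 42*(2*(-1*(-5))²*(1 - 1*(-5))) = -50 + 42*(2*5²*(1 + 5)) = -50 + 42*(2*25*6) = -50 + 42*300 = -50 + 12600 = 12550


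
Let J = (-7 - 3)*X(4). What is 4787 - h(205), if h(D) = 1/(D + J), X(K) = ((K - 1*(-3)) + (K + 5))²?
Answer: 11273386/2355 ≈ 4787.0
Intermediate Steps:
X(K) = (8 + 2*K)² (X(K) = ((K + 3) + (5 + K))² = ((3 + K) + (5 + K))² = (8 + 2*K)²)
J = -2560 (J = (-7 - 3)*(4*(4 + 4)²) = -40*8² = -40*64 = -10*256 = -2560)
h(D) = 1/(-2560 + D) (h(D) = 1/(D - 2560) = 1/(-2560 + D))
4787 - h(205) = 4787 - 1/(-2560 + 205) = 4787 - 1/(-2355) = 4787 - 1*(-1/2355) = 4787 + 1/2355 = 11273386/2355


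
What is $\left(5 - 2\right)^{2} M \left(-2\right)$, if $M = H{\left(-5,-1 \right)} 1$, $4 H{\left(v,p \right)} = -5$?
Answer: $\frac{45}{2} \approx 22.5$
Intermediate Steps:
$H{\left(v,p \right)} = - \frac{5}{4}$ ($H{\left(v,p \right)} = \frac{1}{4} \left(-5\right) = - \frac{5}{4}$)
$M = - \frac{5}{4}$ ($M = \left(- \frac{5}{4}\right) 1 = - \frac{5}{4} \approx -1.25$)
$\left(5 - 2\right)^{2} M \left(-2\right) = \left(5 - 2\right)^{2} \left(- \frac{5}{4}\right) \left(-2\right) = 3^{2} \left(- \frac{5}{4}\right) \left(-2\right) = 9 \left(- \frac{5}{4}\right) \left(-2\right) = \left(- \frac{45}{4}\right) \left(-2\right) = \frac{45}{2}$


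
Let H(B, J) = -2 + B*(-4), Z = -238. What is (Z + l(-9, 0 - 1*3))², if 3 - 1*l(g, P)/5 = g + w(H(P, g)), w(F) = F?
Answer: 51984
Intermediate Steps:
H(B, J) = -2 - 4*B
l(g, P) = 25 - 5*g + 20*P (l(g, P) = 15 - 5*(g + (-2 - 4*P)) = 15 - 5*(-2 + g - 4*P) = 15 + (10 - 5*g + 20*P) = 25 - 5*g + 20*P)
(Z + l(-9, 0 - 1*3))² = (-238 + (25 - 5*(-9) + 20*(0 - 1*3)))² = (-238 + (25 + 45 + 20*(0 - 3)))² = (-238 + (25 + 45 + 20*(-3)))² = (-238 + (25 + 45 - 60))² = (-238 + 10)² = (-228)² = 51984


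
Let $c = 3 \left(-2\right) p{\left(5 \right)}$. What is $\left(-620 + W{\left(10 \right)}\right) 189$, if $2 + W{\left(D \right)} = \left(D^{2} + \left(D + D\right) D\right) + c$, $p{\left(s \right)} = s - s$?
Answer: $-60858$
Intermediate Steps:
$p{\left(s \right)} = 0$
$c = 0$ ($c = 3 \left(-2\right) 0 = \left(-6\right) 0 = 0$)
$W{\left(D \right)} = -2 + 3 D^{2}$ ($W{\left(D \right)} = -2 + \left(\left(D^{2} + \left(D + D\right) D\right) + 0\right) = -2 + \left(\left(D^{2} + 2 D D\right) + 0\right) = -2 + \left(\left(D^{2} + 2 D^{2}\right) + 0\right) = -2 + \left(3 D^{2} + 0\right) = -2 + 3 D^{2}$)
$\left(-620 + W{\left(10 \right)}\right) 189 = \left(-620 - \left(2 - 3 \cdot 10^{2}\right)\right) 189 = \left(-620 + \left(-2 + 3 \cdot 100\right)\right) 189 = \left(-620 + \left(-2 + 300\right)\right) 189 = \left(-620 + 298\right) 189 = \left(-322\right) 189 = -60858$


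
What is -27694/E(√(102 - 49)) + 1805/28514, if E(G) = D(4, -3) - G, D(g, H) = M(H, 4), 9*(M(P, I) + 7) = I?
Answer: -52413945067/2894171 + 1121607*√53/406 ≈ 2001.7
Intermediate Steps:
M(P, I) = -7 + I/9
D(g, H) = -59/9 (D(g, H) = -7 + (⅑)*4 = -7 + 4/9 = -59/9)
E(G) = -59/9 - G
-27694/E(√(102 - 49)) + 1805/28514 = -27694/(-59/9 - √(102 - 49)) + 1805/28514 = -27694/(-59/9 - √53) + 1805*(1/28514) = -27694/(-59/9 - √53) + 1805/28514 = 1805/28514 - 27694/(-59/9 - √53)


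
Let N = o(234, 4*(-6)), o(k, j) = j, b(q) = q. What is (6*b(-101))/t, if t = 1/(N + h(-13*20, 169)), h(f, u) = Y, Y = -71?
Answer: 57570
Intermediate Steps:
N = -24 (N = 4*(-6) = -24)
h(f, u) = -71
t = -1/95 (t = 1/(-24 - 71) = 1/(-95) = -1/95 ≈ -0.010526)
(6*b(-101))/t = (6*(-101))/(-1/95) = -606*(-95) = 57570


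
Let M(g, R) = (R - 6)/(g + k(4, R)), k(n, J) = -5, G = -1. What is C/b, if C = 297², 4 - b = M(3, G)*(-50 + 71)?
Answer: -176418/139 ≈ -1269.2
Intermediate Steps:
M(g, R) = (-6 + R)/(-5 + g) (M(g, R) = (R - 6)/(g - 5) = (-6 + R)/(-5 + g))
b = -139/2 (b = 4 - (-6 - 1)/(-5 + 3)*(-50 + 71) = 4 - -7/(-2)*21 = 4 - (-½*(-7))*21 = 4 - 7*21/2 = 4 - 1*147/2 = 4 - 147/2 = -139/2 ≈ -69.500)
C = 88209
C/b = 88209/(-139/2) = 88209*(-2/139) = -176418/139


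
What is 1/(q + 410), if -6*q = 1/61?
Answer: 366/150059 ≈ 0.0024390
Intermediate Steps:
q = -1/366 (q = -⅙/61 = -⅙*1/61 = -1/366 ≈ -0.0027322)
1/(q + 410) = 1/(-1/366 + 410) = 1/(150059/366) = 366/150059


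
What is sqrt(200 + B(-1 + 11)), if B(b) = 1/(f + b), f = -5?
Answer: sqrt(5005)/5 ≈ 14.149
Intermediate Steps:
B(b) = 1/(-5 + b)
sqrt(200 + B(-1 + 11)) = sqrt(200 + 1/(-5 + (-1 + 11))) = sqrt(200 + 1/(-5 + 10)) = sqrt(200 + 1/5) = sqrt(1001/5) = sqrt(5005)/5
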